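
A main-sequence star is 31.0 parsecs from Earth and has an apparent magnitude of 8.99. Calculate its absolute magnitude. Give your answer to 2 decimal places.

5 log₁₀(d/10 pc) = 5 log₁₀(31.00) − 5 = 2.457
M = m − 5 log₁₀(d/10) = 8.99 − 2.457 = 6.533

M ≈ 6.53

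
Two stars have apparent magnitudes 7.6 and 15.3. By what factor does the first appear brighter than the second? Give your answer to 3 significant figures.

Δm = 7.6 − (15.3) = -7.7
Flux ratio = 10^(−0.4 Δm) = 10^(−0.4 × -7.7) = 10^3.080 = 1202

1200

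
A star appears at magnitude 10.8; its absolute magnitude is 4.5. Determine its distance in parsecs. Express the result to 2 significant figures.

d ≈ 180 pc

μ = m − M = 6.300
m − M = 5 log₁₀ d − 5
log₁₀ d = (m − M)/5 + 1 = 2.2600
d = 10^2.2600 = 182.0 pc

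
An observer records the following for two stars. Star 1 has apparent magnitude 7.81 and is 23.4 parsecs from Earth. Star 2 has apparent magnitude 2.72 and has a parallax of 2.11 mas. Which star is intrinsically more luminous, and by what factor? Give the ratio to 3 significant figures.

Star 1: M = m − 5 log₁₀ d + 5 = 7.81 − 5·1.3692 + 5 = 5.964
Star 2: p = 2.11 mas = 2.11×10^-3″ → d = 1/p = 473.9 pc
Star 2: M = m − 5 log₁₀ d + 5 = 2.72 − 5·2.6757 + 5 = -5.659
ΔM = M_1 − M_2 = 5.964 − (-5.659) = 11.623; smaller M is more luminous → Star 2.
L ratio = 10^(0.4 |ΔM|) = 10^4.649 = 44570

Star 2 is more luminous, by a factor of 44600.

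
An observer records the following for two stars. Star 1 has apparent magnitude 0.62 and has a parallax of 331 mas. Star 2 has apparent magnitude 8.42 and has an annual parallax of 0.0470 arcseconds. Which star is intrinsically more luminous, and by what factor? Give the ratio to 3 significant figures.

Star 1: p = 331 mas = 0.331″ → d = 1/p = 3.021 pc
Star 1: M = m − 5 log₁₀ d + 5 = 0.62 − 5·0.4802 + 5 = 3.219
Star 2: d = 1/p = 1/0.0470″ = 21.28 pc
Star 2: M = m − 5 log₁₀ d + 5 = 8.42 − 5·1.3279 + 5 = 6.780
ΔM = M_1 − M_2 = 3.219 − (6.780) = -3.561; smaller M is more luminous → Star 1.
L ratio = 10^(0.4 |ΔM|) = 10^1.425 = 26.58

Star 1 is more luminous, by a factor of 26.6.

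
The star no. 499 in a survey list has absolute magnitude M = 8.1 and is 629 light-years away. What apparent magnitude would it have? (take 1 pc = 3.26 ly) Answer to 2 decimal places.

d = 629 ly / 3.26 = 192.9 pc
m = M + 5 log₁₀ d − 5 = 8.1 + 5·2.2854 − 5 = 14.527

m ≈ 14.53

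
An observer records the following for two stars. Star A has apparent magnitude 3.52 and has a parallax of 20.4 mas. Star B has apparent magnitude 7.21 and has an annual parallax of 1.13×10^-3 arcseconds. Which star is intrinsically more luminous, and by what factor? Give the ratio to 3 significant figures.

Star B is more luminous, by a factor of 10.9.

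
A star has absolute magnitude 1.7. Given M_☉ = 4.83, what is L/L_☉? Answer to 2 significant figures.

L/L_☉ ≈ 18

M − M_☉ = 1.7 − 4.83 = -3.130
L/L_☉ = 10^(−0.4 (M − M_☉)) = 10^1.252 = 17.86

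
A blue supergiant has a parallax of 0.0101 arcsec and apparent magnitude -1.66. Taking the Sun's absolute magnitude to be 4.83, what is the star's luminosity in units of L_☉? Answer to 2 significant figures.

L/L_☉ ≈ 39000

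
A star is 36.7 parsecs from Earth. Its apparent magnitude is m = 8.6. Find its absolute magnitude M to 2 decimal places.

M ≈ 5.78

5 log₁₀(d/10 pc) = 5 log₁₀(36.70) − 5 = 2.823
M = m − 5 log₁₀(d/10) = 8.6 − 2.823 = 5.777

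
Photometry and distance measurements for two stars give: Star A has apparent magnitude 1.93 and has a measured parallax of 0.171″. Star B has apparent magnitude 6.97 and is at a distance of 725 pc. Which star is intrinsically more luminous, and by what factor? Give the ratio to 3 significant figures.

Star B is more luminous, by a factor of 148.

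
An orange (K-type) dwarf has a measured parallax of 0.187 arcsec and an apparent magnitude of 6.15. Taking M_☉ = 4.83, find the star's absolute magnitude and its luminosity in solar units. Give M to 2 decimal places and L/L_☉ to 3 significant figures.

M ≈ 7.51; L/L_☉ ≈ 0.0848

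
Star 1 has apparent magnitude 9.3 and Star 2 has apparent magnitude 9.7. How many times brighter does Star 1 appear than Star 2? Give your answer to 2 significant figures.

1.4

Δm = 9.3 − (9.7) = -0.4
Flux ratio = 10^(−0.4 Δm) = 10^(−0.4 × -0.4) = 10^0.160 = 1.445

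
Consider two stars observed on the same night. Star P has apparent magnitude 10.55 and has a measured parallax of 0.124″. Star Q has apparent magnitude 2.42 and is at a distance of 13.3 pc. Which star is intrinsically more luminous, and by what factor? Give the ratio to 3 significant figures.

Star Q is more luminous, by a factor of 4860.

Star P: d = 1/p = 1/0.124″ = 8.065 pc
Star P: M = m − 5 log₁₀ d + 5 = 10.55 − 5·0.9066 + 5 = 11.017
Star Q: M = m − 5 log₁₀ d + 5 = 2.42 − 5·1.1239 + 5 = 1.801
ΔM = M_P − M_Q = 11.017 − (1.801) = 9.216; smaller M is more luminous → Star Q.
L ratio = 10^(0.4 |ΔM|) = 10^3.687 = 4859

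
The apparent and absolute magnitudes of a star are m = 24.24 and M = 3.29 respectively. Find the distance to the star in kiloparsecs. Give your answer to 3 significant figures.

μ = m − M = 20.950
m − M = 5 log₁₀ d − 5
log₁₀ d = (m − M)/5 + 1 = 5.1900
d = 10^5.1900 = 154900 pc
= 154.9 kpc

d ≈ 155 kpc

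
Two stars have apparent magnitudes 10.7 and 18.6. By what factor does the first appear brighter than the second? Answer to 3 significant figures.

1450

Δm = 10.7 − (18.6) = -7.9
Flux ratio = 10^(−0.4 Δm) = 10^(−0.4 × -7.9) = 10^3.160 = 1445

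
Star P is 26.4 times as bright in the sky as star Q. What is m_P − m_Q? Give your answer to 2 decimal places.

Pogson: Δm = −2.5 log₁₀(ratio) = −2.5 log₁₀(26.4) = −2.5 × 1.4216 = -3.554
Star P is brighter, so it has the smaller magnitude: the difference is negative.

m_P − m_Q ≈ -3.55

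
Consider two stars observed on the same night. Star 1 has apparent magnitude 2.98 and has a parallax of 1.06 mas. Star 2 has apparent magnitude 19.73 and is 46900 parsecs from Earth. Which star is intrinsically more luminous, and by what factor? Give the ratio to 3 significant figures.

Star 1 is more luminous, by a factor of 2030.

Star 1: p = 1.06 mas = 1.06×10^-3″ → d = 1/p = 943.4 pc
Star 1: M = m − 5 log₁₀ d + 5 = 2.98 − 5·2.9747 + 5 = -6.893
Star 2: M = m − 5 log₁₀ d + 5 = 19.73 − 5·4.6712 + 5 = 1.374
ΔM = M_1 − M_2 = -6.893 − (1.374) = -8.268; smaller M is more luminous → Star 1.
L ratio = 10^(0.4 |ΔM|) = 10^3.307 = 2028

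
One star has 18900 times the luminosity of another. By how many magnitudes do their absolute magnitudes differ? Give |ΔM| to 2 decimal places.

Pogson: ΔM = −2.5 log₁₀(ratio) = −2.5 log₁₀(18900) = −2.5 × 4.2765 = -10.691

|ΔM| ≈ 10.69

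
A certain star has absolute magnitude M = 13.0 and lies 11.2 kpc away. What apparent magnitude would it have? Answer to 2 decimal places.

d = 11.2 kpc = 11200 pc
m = M + 5 log₁₀ d − 5 = 13.0 + 5·4.0492 − 5 = 28.246

m ≈ 28.25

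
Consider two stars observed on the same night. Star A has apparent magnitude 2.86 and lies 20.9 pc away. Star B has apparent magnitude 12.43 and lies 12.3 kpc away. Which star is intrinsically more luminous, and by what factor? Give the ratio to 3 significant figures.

Star A: M = m − 5 log₁₀ d + 5 = 2.86 − 5·1.3201 + 5 = 1.259
Star B: d = 12.3 kpc = 12300 pc
Star B: M = m − 5 log₁₀ d + 5 = 12.43 − 5·4.0899 + 5 = -3.020
ΔM = M_A − M_B = 1.259 − (-3.020) = 4.279; smaller M is more luminous → Star B.
L ratio = 10^(0.4 |ΔM|) = 10^1.712 = 51.47

Star B is more luminous, by a factor of 51.5.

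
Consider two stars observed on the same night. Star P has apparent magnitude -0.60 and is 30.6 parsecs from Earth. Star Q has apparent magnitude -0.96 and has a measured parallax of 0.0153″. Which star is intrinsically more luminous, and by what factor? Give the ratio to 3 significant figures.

Star P: M = m − 5 log₁₀ d + 5 = -0.60 − 5·1.4857 + 5 = -3.029
Star Q: d = 1/p = 1/0.0153″ = 65.36 pc
Star Q: M = m − 5 log₁₀ d + 5 = -0.96 − 5·1.8153 + 5 = -5.037
ΔM = M_P − M_Q = -3.029 − (-5.037) = 2.008; smaller M is more luminous → Star Q.
L ratio = 10^(0.4 |ΔM|) = 10^0.803 = 6.356

Star Q is more luminous, by a factor of 6.36.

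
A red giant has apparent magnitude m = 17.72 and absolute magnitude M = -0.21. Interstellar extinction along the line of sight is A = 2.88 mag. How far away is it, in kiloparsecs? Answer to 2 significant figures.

d ≈ 10 kpc

m − M = 5 log₁₀(d/10 pc) + A  ⇒  17.72 − (-0.21) − 2.88 = 5 log₁₀(d/10)
15.050 = 5 log₁₀(d/10)
log₁₀ d = (m − M − A)/5 + 1 = 4.0100
d = 10^4.0100 = 10230 pc
= 10.23 kpc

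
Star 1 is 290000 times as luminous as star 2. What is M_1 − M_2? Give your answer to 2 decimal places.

M_1 − M_2 ≈ -13.66

Pogson: ΔM = −2.5 log₁₀(ratio) = −2.5 log₁₀(290000) = −2.5 × 5.4624 = -13.656
Star 1 is brighter, so it has the smaller magnitude: the difference is negative.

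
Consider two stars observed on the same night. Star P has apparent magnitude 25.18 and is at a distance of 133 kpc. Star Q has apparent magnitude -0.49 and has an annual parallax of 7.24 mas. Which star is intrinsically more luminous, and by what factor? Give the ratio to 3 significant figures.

Star P: d = 133 kpc = 133000 pc
Star P: M = m − 5 log₁₀ d + 5 = 25.18 − 5·5.1239 + 5 = 4.561
Star Q: p = 7.24 mas = 7.24×10^-3″ → d = 1/p = 138.1 pc
Star Q: M = m − 5 log₁₀ d + 5 = -0.49 − 5·2.1403 + 5 = -6.191
ΔM = M_P − M_Q = 4.561 − (-6.191) = 10.752; smaller M is more luminous → Star Q.
L ratio = 10^(0.4 |ΔM|) = 10^4.301 = 19990

Star Q is more luminous, by a factor of 20000.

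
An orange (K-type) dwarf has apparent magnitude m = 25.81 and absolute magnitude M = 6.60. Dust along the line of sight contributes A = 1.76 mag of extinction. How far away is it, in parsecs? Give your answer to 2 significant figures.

m − M = 5 log₁₀(d/10 pc) + A  ⇒  25.81 − (6.60) − 1.76 = 5 log₁₀(d/10)
17.450 = 5 log₁₀(d/10)
log₁₀ d = (m − M − A)/5 + 1 = 4.4900
d = 10^4.4900 = 30900 pc

d ≈ 31000 pc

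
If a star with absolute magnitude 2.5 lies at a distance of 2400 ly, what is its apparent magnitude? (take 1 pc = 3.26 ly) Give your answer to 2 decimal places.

d = 2400 ly / 3.26 = 736.2 pc
m = M + 5 log₁₀ d − 5 = 2.5 + 5·2.8670 − 5 = 11.835

m ≈ 11.83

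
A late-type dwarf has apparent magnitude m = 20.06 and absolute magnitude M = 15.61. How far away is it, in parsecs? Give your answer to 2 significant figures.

Distance modulus: m − M = 20.06 − (15.61) = 4.450
m − M = 5 log₁₀ d − 5
log₁₀ d = (m − M)/5 + 1 = 1.8900
d = 10^1.8900 = 77.62 pc

d ≈ 78 pc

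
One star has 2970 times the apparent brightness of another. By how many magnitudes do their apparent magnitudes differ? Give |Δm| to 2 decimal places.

Pogson: Δm = −2.5 log₁₀(ratio) = −2.5 log₁₀(2970) = −2.5 × 3.4728 = -8.682

|Δm| ≈ 8.68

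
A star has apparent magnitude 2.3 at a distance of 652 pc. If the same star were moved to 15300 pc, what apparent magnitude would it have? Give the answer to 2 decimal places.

Flux ∝ 1/d², so Δm = 5 log₁₀(d₂/d₁) = 5 log₁₀(15300/652) = 6.852
m₂ = m₁ + Δm = 2.3 + (6.852) = 9.152

m ≈ 9.15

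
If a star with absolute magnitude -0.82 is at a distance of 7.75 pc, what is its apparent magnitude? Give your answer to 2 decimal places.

m = M + 5 log₁₀ d − 5 = -0.82 + 5·0.8893 − 5 = -1.373

m ≈ -1.37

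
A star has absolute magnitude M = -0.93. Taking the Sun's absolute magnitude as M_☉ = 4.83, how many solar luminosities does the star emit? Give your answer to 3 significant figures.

L/L_☉ ≈ 201

M − M_☉ = -0.93 − 4.83 = -5.760
L/L_☉ = 10^(−0.4 (M − M_☉)) = 10^2.304 = 201.4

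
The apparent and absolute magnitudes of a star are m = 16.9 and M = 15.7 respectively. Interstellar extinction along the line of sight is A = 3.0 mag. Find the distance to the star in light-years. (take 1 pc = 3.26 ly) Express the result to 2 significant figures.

m − M = 5 log₁₀(d/10 pc) + A  ⇒  16.9 − (15.7) − 3.0 = 5 log₁₀(d/10)
-1.800 = 5 log₁₀(d/10)
log₁₀ d = (m − M − A)/5 + 1 = 0.6400
d = 10^0.6400 = 4.365 pc
= 14.23 ly

d ≈ 14 ly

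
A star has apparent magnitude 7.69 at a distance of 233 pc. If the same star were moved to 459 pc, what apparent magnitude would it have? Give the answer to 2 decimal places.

Flux ∝ 1/d², so Δm = 5 log₁₀(d₂/d₁) = 5 log₁₀(459/233) = 1.472
m₂ = m₁ + Δm = 7.69 + (1.472) = 9.162

m ≈ 9.16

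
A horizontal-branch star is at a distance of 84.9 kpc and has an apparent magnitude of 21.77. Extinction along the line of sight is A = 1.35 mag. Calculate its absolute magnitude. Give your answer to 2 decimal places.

d = 84.9 kpc = 84900 pc
5 log₁₀(d/10 pc) = 5 log₁₀(84900) − 5 = 19.645
M = m − 5 log₁₀(d/10) − A = 21.77 − 19.645 − 1.35 = 0.775

M ≈ 0.78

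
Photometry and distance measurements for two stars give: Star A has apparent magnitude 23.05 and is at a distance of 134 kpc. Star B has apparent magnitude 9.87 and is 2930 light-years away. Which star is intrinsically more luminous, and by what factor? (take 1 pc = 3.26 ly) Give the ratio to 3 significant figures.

Star B is more luminous, by a factor of 8.42.

Star A: d = 134 kpc = 134000 pc
Star A: M = m − 5 log₁₀ d + 5 = 23.05 − 5·5.1271 + 5 = 2.414
Star B: d = 2930 ly / 3.26 = 898.8 pc
Star B: M = m − 5 log₁₀ d + 5 = 9.87 − 5·2.9537 + 5 = 0.102
ΔM = M_A − M_B = 2.414 − (0.102) = 2.313; smaller M is more luminous → Star B.
L ratio = 10^(0.4 |ΔM|) = 10^0.925 = 8.416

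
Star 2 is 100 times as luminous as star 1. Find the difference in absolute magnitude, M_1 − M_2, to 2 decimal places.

Pogson: ΔM = −2.5 log₁₀(ratio) = −2.5 log₁₀(100) = −2.5 × 2.0000 = -5.000
Star 2 is brighter so has the smaller magnitude: M_1 − M_2 is positive.

M_1 − M_2 ≈ 5.00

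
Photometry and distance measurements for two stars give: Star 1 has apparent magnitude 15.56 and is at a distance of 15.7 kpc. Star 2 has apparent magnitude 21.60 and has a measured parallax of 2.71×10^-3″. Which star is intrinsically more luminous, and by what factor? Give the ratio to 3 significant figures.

Star 1: d = 15.7 kpc = 15700 pc
Star 1: M = m − 5 log₁₀ d + 5 = 15.56 − 5·4.1959 + 5 = -0.419
Star 2: d = 1/p = 1/2.71×10^-3″ = 369.0 pc
Star 2: M = m − 5 log₁₀ d + 5 = 21.60 − 5·2.5670 + 5 = 13.765
ΔM = M_1 − M_2 = -0.419 − (13.765) = -14.184; smaller M is more luminous → Star 1.
L ratio = 10^(0.4 |ΔM|) = 10^5.674 = 471800

Star 1 is more luminous, by a factor of 472000.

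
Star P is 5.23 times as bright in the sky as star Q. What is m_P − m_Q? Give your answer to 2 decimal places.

Pogson: Δm = −2.5 log₁₀(ratio) = −2.5 log₁₀(5.23) = −2.5 × 0.7185 = -1.796
Star P is brighter, so it has the smaller magnitude: the difference is negative.

m_P − m_Q ≈ -1.80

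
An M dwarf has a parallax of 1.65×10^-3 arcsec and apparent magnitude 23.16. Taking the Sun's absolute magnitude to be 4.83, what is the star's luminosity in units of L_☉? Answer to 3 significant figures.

d = 1/p = 1/1.65×10^-3″ = 606.1 pc
M = m − 5 log₁₀ d + 5 = 23.16 − 5·2.7825 + 5 = 14.247
M − M_☉ = 14.247 − 4.83 = 9.417
L/L_☉ = 10^(−0.4 × 9.417) = 1.710×10^-4

L/L_☉ ≈ 1.71×10^-4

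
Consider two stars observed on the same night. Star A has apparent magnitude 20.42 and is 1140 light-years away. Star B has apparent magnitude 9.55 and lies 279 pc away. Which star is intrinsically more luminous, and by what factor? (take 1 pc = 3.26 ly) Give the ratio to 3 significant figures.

Star A: d = 1140 ly / 3.26 = 349.7 pc
Star A: M = m − 5 log₁₀ d + 5 = 20.42 − 5·2.5437 + 5 = 12.702
Star B: M = m − 5 log₁₀ d + 5 = 9.55 − 5·2.4456 + 5 = 2.322
ΔM = M_A − M_B = 12.702 − (2.322) = 10.380; smaller M is more luminous → Star B.
L ratio = 10^(0.4 |ΔM|) = 10^4.152 = 14190

Star B is more luminous, by a factor of 14200.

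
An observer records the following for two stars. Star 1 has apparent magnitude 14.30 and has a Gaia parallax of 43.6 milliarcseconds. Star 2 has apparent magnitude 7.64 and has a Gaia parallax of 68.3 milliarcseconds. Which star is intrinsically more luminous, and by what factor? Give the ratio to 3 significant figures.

Star 2 is more luminous, by a factor of 188.

Star 1: p = 43.6 mas = 0.0436″ → d = 1/p = 22.94 pc
Star 1: M = m − 5 log₁₀ d + 5 = 14.30 − 5·1.3605 + 5 = 12.497
Star 2: p = 68.3 mas = 0.0683″ → d = 1/p = 14.64 pc
Star 2: M = m − 5 log₁₀ d + 5 = 7.64 − 5·1.1656 + 5 = 6.812
ΔM = M_1 − M_2 = 12.497 − (6.812) = 5.685; smaller M is more luminous → Star 2.
L ratio = 10^(0.4 |ΔM|) = 10^2.274 = 188.0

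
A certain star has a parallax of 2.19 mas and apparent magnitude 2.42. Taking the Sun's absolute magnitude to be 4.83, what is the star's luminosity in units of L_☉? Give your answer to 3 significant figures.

d = 1/p = 1000/2.19 mas = 456.6 pc
M = m − 5 log₁₀ d + 5 = 2.42 − 5·2.6596 + 5 = -5.878
M − M_☉ = -5.878 − 4.83 = -10.708
L/L_☉ = 10^(−0.4 × -10.708) = 19190

L/L_☉ ≈ 19200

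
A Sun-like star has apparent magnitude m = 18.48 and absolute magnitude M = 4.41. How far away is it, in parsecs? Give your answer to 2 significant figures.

μ = m − M = 14.070
m − M = 5 log₁₀ d − 5
log₁₀ d = (m − M)/5 + 1 = 3.8140
d = 10^3.8140 = 6516 pc

d ≈ 6500 pc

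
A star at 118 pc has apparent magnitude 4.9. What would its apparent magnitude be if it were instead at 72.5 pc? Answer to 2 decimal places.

m ≈ 3.84

Flux ∝ 1/d², so Δm = 5 log₁₀(d₂/d₁) = 5 log₁₀(72.5/118) = -1.058
m₂ = m₁ + Δm = 4.9 + (-1.058) = 3.842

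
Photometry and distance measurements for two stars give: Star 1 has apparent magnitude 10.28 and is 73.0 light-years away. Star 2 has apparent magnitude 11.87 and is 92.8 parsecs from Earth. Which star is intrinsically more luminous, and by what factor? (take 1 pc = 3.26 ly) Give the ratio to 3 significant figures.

Star 2 is more luminous, by a factor of 3.97.

Star 1: d = 73.0 ly / 3.26 = 22.39 pc
Star 1: M = m − 5 log₁₀ d + 5 = 10.28 − 5·1.3501 + 5 = 8.529
Star 2: M = m − 5 log₁₀ d + 5 = 11.87 − 5·1.9675 + 5 = 7.032
ΔM = M_1 − M_2 = 8.529 − (7.032) = 1.497; smaller M is more luminous → Star 2.
L ratio = 10^(0.4 |ΔM|) = 10^0.599 = 3.971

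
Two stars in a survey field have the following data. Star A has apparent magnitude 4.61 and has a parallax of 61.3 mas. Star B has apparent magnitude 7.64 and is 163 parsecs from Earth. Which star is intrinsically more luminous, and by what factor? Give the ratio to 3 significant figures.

Star B is more luminous, by a factor of 6.13.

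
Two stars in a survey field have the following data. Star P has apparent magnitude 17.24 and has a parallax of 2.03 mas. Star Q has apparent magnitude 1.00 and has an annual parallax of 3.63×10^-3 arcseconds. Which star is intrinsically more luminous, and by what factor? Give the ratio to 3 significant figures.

Star Q is more luminous, by a factor of 980000.

Star P: p = 2.03 mas = 2.03×10^-3″ → d = 1/p = 492.6 pc
Star P: M = m − 5 log₁₀ d + 5 = 17.24 − 5·2.6925 + 5 = 8.777
Star Q: d = 1/p = 1/3.63×10^-3″ = 275.5 pc
Star Q: M = m − 5 log₁₀ d + 5 = 1.00 − 5·2.4401 + 5 = -6.200
ΔM = M_P − M_Q = 8.777 − (-6.200) = 14.978; smaller M is more luminous → Star Q.
L ratio = 10^(0.4 |ΔM|) = 10^5.991 = 979900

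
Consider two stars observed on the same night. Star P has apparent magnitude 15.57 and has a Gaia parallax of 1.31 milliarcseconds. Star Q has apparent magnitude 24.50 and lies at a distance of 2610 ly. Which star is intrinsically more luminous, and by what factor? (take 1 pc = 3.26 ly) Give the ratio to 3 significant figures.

Star P is more luminous, by a factor of 3390.

Star P: p = 1.31 mas = 1.31×10^-3″ → d = 1/p = 763.4 pc
Star P: M = m − 5 log₁₀ d + 5 = 15.57 − 5·2.8827 + 5 = 6.156
Star Q: d = 2610 ly / 3.26 = 800.6 pc
Star Q: M = m − 5 log₁₀ d + 5 = 24.50 − 5·2.9034 + 5 = 14.983
ΔM = M_P − M_Q = 6.156 − (14.983) = -8.827; smaller M is more luminous → Star P.
L ratio = 10^(0.4 |ΔM|) = 10^3.531 = 3393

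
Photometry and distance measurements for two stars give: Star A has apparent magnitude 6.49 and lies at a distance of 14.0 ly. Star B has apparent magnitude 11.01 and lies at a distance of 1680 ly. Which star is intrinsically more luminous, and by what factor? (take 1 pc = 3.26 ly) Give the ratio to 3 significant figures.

Star B is more luminous, by a factor of 224.

Star A: d = 14.0 ly / 3.26 = 4.294 pc
Star A: M = m − 5 log₁₀ d + 5 = 6.49 − 5·0.6329 + 5 = 8.325
Star B: d = 1680 ly / 3.26 = 515.3 pc
Star B: M = m − 5 log₁₀ d + 5 = 11.01 − 5·2.7121 + 5 = 2.450
ΔM = M_A − M_B = 8.325 − (2.450) = 5.876; smaller M is more luminous → Star B.
L ratio = 10^(0.4 |ΔM|) = 10^2.350 = 224.1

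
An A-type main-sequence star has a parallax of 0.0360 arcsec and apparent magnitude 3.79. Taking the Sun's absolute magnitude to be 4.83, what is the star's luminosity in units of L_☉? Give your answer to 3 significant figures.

d = 1/p = 1/0.0360″ = 27.78 pc
M = m − 5 log₁₀ d + 5 = 3.79 − 5·1.4437 + 5 = 1.572
M − M_☉ = 1.572 − 4.83 = -3.258
L/L_☉ = 10^(−0.4 × -3.258) = 20.11

L/L_☉ ≈ 20.1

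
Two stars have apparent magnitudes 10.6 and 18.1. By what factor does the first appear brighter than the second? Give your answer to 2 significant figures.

Δm = 10.6 − (18.1) = -7.5
Flux ratio = 10^(−0.4 Δm) = 10^(−0.4 × -7.5) = 10^3.000 = 1000

1000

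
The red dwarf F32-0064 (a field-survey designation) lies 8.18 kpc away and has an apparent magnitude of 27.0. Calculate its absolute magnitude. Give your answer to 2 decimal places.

M ≈ 12.44

d = 8.18 kpc = 8180 pc
5 log₁₀(d/10 pc) = 5 log₁₀(8180) − 5 = 14.564
M = m − 5 log₁₀(d/10) = 27.0 − 14.564 = 12.436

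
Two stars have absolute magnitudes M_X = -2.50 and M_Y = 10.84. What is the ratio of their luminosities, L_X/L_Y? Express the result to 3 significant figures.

L_X/L_Y ≈ 217000

ΔM = M_X − M_Y = -13.34
L_X/L_Y = 10^(−0.4 ΔM) = 10^5.336 = 216800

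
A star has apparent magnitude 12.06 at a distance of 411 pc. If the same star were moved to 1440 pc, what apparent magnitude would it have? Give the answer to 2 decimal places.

Flux ∝ 1/d², so Δm = 5 log₁₀(d₂/d₁) = 5 log₁₀(1440/411) = 2.723
m₂ = m₁ + Δm = 12.06 + (2.723) = 14.783

m ≈ 14.78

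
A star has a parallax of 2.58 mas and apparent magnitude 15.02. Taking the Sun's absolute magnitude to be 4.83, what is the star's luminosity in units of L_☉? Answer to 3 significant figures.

d = 1/p = 1000/2.58 mas = 387.6 pc
M = m − 5 log₁₀ d + 5 = 15.02 − 5·2.5884 + 5 = 7.078
M − M_☉ = 7.078 − 4.83 = 2.248
L/L_☉ = 10^(−0.4 × 2.248) = 0.1261

L/L_☉ ≈ 0.126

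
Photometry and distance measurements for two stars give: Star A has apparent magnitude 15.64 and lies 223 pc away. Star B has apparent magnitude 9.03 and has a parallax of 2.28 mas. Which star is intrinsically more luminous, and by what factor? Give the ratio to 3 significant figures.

Star B is more luminous, by a factor of 1700.

Star A: M = m − 5 log₁₀ d + 5 = 15.64 − 5·2.3483 + 5 = 8.898
Star B: p = 2.28 mas = 2.28×10^-3″ → d = 1/p = 438.6 pc
Star B: M = m − 5 log₁₀ d + 5 = 9.03 − 5·2.6421 + 5 = 0.820
ΔM = M_A − M_B = 8.898 − (0.820) = 8.079; smaller M is more luminous → Star B.
L ratio = 10^(0.4 |ΔM|) = 10^3.232 = 1704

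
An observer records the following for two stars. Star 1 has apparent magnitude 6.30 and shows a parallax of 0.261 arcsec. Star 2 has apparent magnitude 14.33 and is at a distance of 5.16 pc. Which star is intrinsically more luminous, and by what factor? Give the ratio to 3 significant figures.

Star 1 is more luminous, by a factor of 898.

Star 1: d = 1/p = 1/0.261″ = 3.831 pc
Star 1: M = m − 5 log₁₀ d + 5 = 6.30 − 5·0.5834 + 5 = 8.383
Star 2: M = m − 5 log₁₀ d + 5 = 14.33 − 5·0.7126 + 5 = 15.767
ΔM = M_1 − M_2 = 8.383 − (15.767) = -7.384; smaller M is more luminous → Star 1.
L ratio = 10^(0.4 |ΔM|) = 10^2.953 = 898.3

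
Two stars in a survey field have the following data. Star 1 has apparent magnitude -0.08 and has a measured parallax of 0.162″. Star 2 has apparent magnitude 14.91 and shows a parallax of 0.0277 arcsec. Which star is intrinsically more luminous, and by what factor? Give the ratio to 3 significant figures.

Star 1 is more luminous, by a factor of 29000.

Star 1: d = 1/p = 1/0.162″ = 6.173 pc
Star 1: M = m − 5 log₁₀ d + 5 = -0.08 − 5·0.7905 + 5 = 0.968
Star 2: d = 1/p = 1/0.0277″ = 36.10 pc
Star 2: M = m − 5 log₁₀ d + 5 = 14.91 − 5·1.5575 + 5 = 12.122
ΔM = M_1 − M_2 = 0.968 − (12.122) = -11.155; smaller M is more luminous → Star 1.
L ratio = 10^(0.4 |ΔM|) = 10^4.462 = 28970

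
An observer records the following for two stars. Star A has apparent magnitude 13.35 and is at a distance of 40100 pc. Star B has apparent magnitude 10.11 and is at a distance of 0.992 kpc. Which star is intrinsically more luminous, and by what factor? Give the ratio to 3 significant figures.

Star A is more luminous, by a factor of 82.7.

Star A: M = m − 5 log₁₀ d + 5 = 13.35 − 5·4.6031 + 5 = -4.666
Star B: d = 0.992 kpc = 992.0 pc
Star B: M = m − 5 log₁₀ d + 5 = 10.11 − 5·2.9965 + 5 = 0.127
ΔM = M_A − M_B = -4.666 − (0.127) = -4.793; smaller M is more luminous → Star A.
L ratio = 10^(0.4 |ΔM|) = 10^1.917 = 82.65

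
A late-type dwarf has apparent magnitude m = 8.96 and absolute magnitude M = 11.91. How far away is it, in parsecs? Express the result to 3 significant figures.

d ≈ 2.57 pc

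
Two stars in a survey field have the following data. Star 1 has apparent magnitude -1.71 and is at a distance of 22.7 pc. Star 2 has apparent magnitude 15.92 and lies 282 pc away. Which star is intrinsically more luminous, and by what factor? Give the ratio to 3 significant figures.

Star 1 is more luminous, by a factor of 73000.

Star 1: M = m − 5 log₁₀ d + 5 = -1.71 − 5·1.3560 + 5 = -3.490
Star 2: M = m − 5 log₁₀ d + 5 = 15.92 − 5·2.4502 + 5 = 8.669
ΔM = M_1 − M_2 = -3.490 − (8.669) = -12.159; smaller M is more luminous → Star 1.
L ratio = 10^(0.4 |ΔM|) = 10^4.864 = 73040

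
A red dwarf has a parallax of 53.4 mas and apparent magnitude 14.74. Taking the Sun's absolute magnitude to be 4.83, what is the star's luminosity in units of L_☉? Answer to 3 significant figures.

d = 1/p = 1000/53.4 mas = 18.73 pc
M = m − 5 log₁₀ d + 5 = 14.74 − 5·1.2725 + 5 = 13.378
M − M_☉ = 13.378 − 4.83 = 8.548
L/L_☉ = 10^(−0.4 × 8.548) = 3.810×10^-4

L/L_☉ ≈ 3.81×10^-4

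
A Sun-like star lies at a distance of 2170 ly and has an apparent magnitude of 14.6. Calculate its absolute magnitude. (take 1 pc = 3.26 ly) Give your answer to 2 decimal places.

M ≈ 5.48

d = 2170 ly / 3.26 = 665.6 pc
5 log₁₀(d/10 pc) = 5 log₁₀(665.6) − 5 = 9.116
M = m − 5 log₁₀(d/10) = 14.6 − 9.116 = 5.484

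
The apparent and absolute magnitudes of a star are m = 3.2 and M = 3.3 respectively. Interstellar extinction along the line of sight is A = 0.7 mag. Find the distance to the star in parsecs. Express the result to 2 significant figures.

d ≈ 6.9 pc

m − M = 5 log₁₀(d/10 pc) + A  ⇒  3.2 − (3.3) − 0.7 = 5 log₁₀(d/10)
-0.800 = 5 log₁₀(d/10)
log₁₀ d = (m − M − A)/5 + 1 = 0.8400
d = 10^0.8400 = 6.918 pc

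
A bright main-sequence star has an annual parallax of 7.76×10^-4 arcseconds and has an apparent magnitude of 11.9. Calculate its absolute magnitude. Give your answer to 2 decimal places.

M ≈ 1.35

d = 1/p = 1/7.76×10^-4″ = 1289 pc
5 log₁₀(d/10 pc) = 5 log₁₀(1289) − 5 = 10.551
M = m − 5 log₁₀(d/10) = 11.9 − 10.551 = 1.349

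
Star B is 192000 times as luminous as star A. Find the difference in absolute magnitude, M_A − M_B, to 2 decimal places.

M_A − M_B ≈ 13.21

Pogson: ΔM = −2.5 log₁₀(ratio) = −2.5 log₁₀(192000) = −2.5 × 5.2833 = -13.208
Star B is brighter so has the smaller magnitude: M_A − M_B is positive.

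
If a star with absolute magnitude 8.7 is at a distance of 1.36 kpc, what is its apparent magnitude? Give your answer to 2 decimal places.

d = 1.36 kpc = 1360 pc
m = M + 5 log₁₀ d − 5 = 8.7 + 5·3.1335 − 5 = 19.368

m ≈ 19.37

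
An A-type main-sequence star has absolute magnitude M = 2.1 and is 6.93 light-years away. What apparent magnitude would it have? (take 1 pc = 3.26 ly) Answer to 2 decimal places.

m ≈ -1.26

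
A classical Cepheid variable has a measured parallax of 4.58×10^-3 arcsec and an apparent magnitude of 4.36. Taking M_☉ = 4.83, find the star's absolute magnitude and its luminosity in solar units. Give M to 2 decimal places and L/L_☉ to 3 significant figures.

M ≈ -2.34; L/L_☉ ≈ 735

d = 1/p = 1/4.58×10^-3″ = 218.3 pc
M = m − 5 log₁₀ d + 5 = 4.36 − 5·2.3391 + 5 = -2.336
M − M_☉ = -2.336 − 4.83 = -7.166
L/L_☉ = 10^(−0.4 × -7.166) = 735.0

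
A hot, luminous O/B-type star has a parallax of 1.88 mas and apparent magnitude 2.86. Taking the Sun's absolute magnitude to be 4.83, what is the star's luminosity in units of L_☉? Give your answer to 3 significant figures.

L/L_☉ ≈ 17400

d = 1/p = 1000/1.88 mas = 531.9 pc
M = m − 5 log₁₀ d + 5 = 2.86 − 5·2.7258 + 5 = -5.769
M − M_☉ = -5.769 − 4.83 = -10.599
L/L_☉ = 10^(−0.4 × -10.599) = 17370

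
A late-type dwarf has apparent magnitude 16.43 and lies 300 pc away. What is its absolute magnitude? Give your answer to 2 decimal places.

M ≈ 9.04

5 log₁₀(d/10 pc) = 5 log₁₀(300.0) − 5 = 7.386
M = m − 5 log₁₀(d/10) = 16.43 − 7.386 = 9.044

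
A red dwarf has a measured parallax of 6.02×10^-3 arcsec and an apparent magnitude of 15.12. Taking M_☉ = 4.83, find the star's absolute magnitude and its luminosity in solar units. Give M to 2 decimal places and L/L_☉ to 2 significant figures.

d = 1/p = 1/6.02×10^-3″ = 166.1 pc
M = m − 5 log₁₀ d + 5 = 15.12 − 5·2.2204 + 5 = 9.018
M − M_☉ = 9.018 − 4.83 = 4.188
L/L_☉ = 10^(−0.4 × 4.188) = 0.02113

M ≈ 9.02; L/L_☉ ≈ 0.021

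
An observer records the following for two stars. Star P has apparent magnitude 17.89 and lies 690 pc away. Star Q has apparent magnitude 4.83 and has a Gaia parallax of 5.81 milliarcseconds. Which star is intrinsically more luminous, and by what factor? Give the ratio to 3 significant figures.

Star Q is more luminous, by a factor of 10400.

Star P: M = m − 5 log₁₀ d + 5 = 17.89 − 5·2.8388 + 5 = 8.696
Star Q: p = 5.81 mas = 5.81×10^-3″ → d = 1/p = 172.1 pc
Star Q: M = m − 5 log₁₀ d + 5 = 4.83 − 5·2.2358 + 5 = -1.349
ΔM = M_P − M_Q = 8.696 − (-1.349) = 10.045; smaller M is more luminous → Star Q.
L ratio = 10^(0.4 |ΔM|) = 10^4.018 = 10420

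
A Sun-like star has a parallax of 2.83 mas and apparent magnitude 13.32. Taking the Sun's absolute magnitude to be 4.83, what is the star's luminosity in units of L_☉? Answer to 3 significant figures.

d = 1/p = 1000/2.83 mas = 353.4 pc
M = m − 5 log₁₀ d + 5 = 13.32 − 5·2.5482 + 5 = 5.579
M − M_☉ = 5.579 − 4.83 = 0.749
L/L_☉ = 10^(−0.4 × 0.749) = 0.5017

L/L_☉ ≈ 0.502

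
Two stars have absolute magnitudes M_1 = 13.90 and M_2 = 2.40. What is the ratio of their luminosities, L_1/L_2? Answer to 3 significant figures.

L_1/L_2 ≈ 2.51×10^-5

ΔM = M_1 − M_2 = 11.50
L_1/L_2 = 10^(−0.4 ΔM) = 10^-4.600 = 2.512×10^-5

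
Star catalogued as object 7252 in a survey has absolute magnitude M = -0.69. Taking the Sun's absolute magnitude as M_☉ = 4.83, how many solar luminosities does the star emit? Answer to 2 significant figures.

L/L_☉ ≈ 160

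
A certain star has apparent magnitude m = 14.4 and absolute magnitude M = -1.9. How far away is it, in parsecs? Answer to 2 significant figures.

d ≈ 18000 pc

μ = m − M = 16.300
m − M = 5 log₁₀ d − 5
log₁₀ d = (m − M)/5 + 1 = 4.2600
d = 10^4.2600 = 18200 pc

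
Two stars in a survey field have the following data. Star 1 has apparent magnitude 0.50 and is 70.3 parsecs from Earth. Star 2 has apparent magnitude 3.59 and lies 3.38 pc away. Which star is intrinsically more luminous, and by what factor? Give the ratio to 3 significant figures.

Star 1 is more luminous, by a factor of 7450.

Star 1: M = m − 5 log₁₀ d + 5 = 0.50 − 5·1.8470 + 5 = -3.735
Star 2: M = m − 5 log₁₀ d + 5 = 3.59 − 5·0.5289 + 5 = 5.945
ΔM = M_1 − M_2 = -3.735 − (5.945) = -9.680; smaller M is more luminous → Star 1.
L ratio = 10^(0.4 |ΔM|) = 10^3.872 = 7449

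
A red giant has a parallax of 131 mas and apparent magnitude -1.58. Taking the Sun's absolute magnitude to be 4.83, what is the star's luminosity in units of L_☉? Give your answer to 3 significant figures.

d = 1/p = 1000/131 mas = 7.634 pc
M = m − 5 log₁₀ d + 5 = -1.58 − 5·0.8827 + 5 = -0.994
M − M_☉ = -0.994 − 4.83 = -5.824
L/L_☉ = 10^(−0.4 × -5.824) = 213.5

L/L_☉ ≈ 214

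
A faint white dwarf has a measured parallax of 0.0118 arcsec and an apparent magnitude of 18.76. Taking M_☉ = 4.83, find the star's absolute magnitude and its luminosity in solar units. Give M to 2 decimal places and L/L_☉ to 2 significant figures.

d = 1/p = 1/0.0118″ = 84.75 pc
M = m − 5 log₁₀ d + 5 = 18.76 − 5·1.9281 + 5 = 14.119
M − M_☉ = 14.119 − 4.83 = 9.289
L/L_☉ = 10^(−0.4 × 9.289) = 1.924×10^-4

M ≈ 14.12; L/L_☉ ≈ 1.9×10^-4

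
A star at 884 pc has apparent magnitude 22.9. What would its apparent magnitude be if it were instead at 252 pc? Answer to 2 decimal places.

Flux ∝ 1/d², so Δm = 5 log₁₀(d₂/d₁) = 5 log₁₀(252/884) = -2.725
m₂ = m₁ + Δm = 22.9 + (-2.725) = 20.175

m ≈ 20.17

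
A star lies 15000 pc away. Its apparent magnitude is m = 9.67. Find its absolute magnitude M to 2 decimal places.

5 log₁₀(d/10 pc) = 5 log₁₀(15000) − 5 = 15.880
M = m − 5 log₁₀(d/10) = 9.67 − 15.880 = -6.210

M ≈ -6.21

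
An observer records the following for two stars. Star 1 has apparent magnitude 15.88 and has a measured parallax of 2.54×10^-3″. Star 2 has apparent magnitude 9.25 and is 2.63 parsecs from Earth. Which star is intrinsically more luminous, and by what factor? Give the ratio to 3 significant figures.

Star 1: d = 1/p = 1/2.54×10^-3″ = 393.7 pc
Star 1: M = m − 5 log₁₀ d + 5 = 15.88 − 5·2.5952 + 5 = 7.904
Star 2: M = m − 5 log₁₀ d + 5 = 9.25 − 5·0.4200 + 5 = 12.150
ΔM = M_1 − M_2 = 7.904 − (12.150) = -4.246; smaller M is more luminous → Star 1.
L ratio = 10^(0.4 |ΔM|) = 10^1.698 = 49.94

Star 1 is more luminous, by a factor of 49.9.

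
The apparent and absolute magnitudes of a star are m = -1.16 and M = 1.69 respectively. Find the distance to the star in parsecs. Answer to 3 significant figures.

Distance modulus: m − M = -1.16 − (1.69) = -2.850
m − M = 5 log₁₀ d − 5
log₁₀ d = (m − M)/5 + 1 = 0.4300
d = 10^0.4300 = 2.692 pc

d ≈ 2.69 pc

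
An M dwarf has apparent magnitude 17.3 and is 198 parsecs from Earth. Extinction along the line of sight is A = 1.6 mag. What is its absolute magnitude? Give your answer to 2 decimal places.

M ≈ 9.22

5 log₁₀(d/10 pc) = 5 log₁₀(198.0) − 5 = 6.483
M = m − 5 log₁₀(d/10) − A = 17.3 − 6.483 − 1.6 = 9.217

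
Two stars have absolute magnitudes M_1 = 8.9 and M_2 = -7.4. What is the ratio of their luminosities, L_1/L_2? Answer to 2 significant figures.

L_1/L_2 ≈ 3.0×10^-7

ΔM = M_1 − M_2 = 16.3
L_1/L_2 = 10^(−0.4 ΔM) = 10^-6.520 = 3.020×10^-7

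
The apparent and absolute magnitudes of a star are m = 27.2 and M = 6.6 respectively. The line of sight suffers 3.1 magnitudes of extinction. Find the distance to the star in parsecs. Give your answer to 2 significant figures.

m − M = 5 log₁₀(d/10 pc) + A  ⇒  27.2 − (6.6) − 3.1 = 5 log₁₀(d/10)
17.500 = 5 log₁₀(d/10)
log₁₀ d = (m − M − A)/5 + 1 = 4.5000
d = 10^4.5000 = 31620 pc

d ≈ 32000 pc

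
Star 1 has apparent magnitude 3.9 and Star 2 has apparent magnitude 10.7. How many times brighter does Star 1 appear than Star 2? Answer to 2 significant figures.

520

Magnitude difference = -6.8
Flux ratio = 10^(−0.4 Δm) = 10^(−0.4 × -6.8) = 10^2.720 = 524.8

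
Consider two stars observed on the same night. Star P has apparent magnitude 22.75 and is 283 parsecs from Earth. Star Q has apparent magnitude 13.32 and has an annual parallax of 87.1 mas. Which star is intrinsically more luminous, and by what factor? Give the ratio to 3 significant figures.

Star P: M = m − 5 log₁₀ d + 5 = 22.75 − 5·2.4518 + 5 = 15.491
Star Q: p = 87.1 mas = 0.0871″ → d = 1/p = 11.48 pc
Star Q: M = m − 5 log₁₀ d + 5 = 13.32 − 5·1.0600 + 5 = 13.020
ΔM = M_P − M_Q = 15.491 − (13.020) = 2.471; smaller M is more luminous → Star Q.
L ratio = 10^(0.4 |ΔM|) = 10^0.988 = 9.736

Star Q is more luminous, by a factor of 9.74.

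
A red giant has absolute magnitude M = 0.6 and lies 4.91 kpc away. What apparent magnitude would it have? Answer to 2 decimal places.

m ≈ 14.06

d = 4.91 kpc = 4910 pc
m = M + 5 log₁₀ d − 5 = 0.6 + 5·3.6911 − 5 = 14.055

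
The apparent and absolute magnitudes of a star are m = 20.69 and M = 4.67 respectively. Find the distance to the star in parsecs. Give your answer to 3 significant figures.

d ≈ 16000 pc

Distance modulus: m − M = 20.69 − (4.67) = 16.020
m − M = 5 log₁₀ d − 5
log₁₀ d = (m − M)/5 + 1 = 4.2040
d = 10^4.2040 = 16000 pc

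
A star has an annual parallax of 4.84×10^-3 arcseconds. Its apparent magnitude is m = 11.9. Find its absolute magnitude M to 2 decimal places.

d = 1/p = 1/4.84×10^-3″ = 206.6 pc
5 log₁₀(d/10 pc) = 5 log₁₀(206.6) − 5 = 6.576
M = m − 5 log₁₀(d/10) = 11.9 − 6.576 = 5.324

M ≈ 5.32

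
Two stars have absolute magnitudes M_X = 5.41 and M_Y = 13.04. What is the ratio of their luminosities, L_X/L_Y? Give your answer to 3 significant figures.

ΔM = M_X − M_Y = -7.63
L_X/L_Y = 10^(−0.4 ΔM) = 10^3.052 = 1127

L_X/L_Y ≈ 1130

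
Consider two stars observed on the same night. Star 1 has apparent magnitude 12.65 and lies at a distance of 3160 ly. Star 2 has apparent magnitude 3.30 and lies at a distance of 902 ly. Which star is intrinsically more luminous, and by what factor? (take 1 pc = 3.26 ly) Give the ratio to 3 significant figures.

Star 2 is more luminous, by a factor of 448.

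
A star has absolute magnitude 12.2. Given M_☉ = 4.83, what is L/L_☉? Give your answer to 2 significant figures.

L/L_☉ ≈ 1.1×10^-3

M − M_☉ = 12.2 − 4.83 = 7.370
L/L_☉ = 10^(−0.4 (M − M_☉)) = 10^-2.948 = 1.127×10^-3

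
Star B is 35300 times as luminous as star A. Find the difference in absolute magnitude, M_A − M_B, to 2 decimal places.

M_A − M_B ≈ 11.37

Pogson: ΔM = −2.5 log₁₀(ratio) = −2.5 log₁₀(35300) = −2.5 × 4.5478 = -11.369
Star B is brighter so has the smaller magnitude: M_A − M_B is positive.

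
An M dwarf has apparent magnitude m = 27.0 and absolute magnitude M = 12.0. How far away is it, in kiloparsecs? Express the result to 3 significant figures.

μ = m − M = 15.000
m − M = 5 log₁₀ d − 5
log₁₀ d = (m − M)/5 + 1 = 4.0000
d = 10^4.0000 = 10000 pc
= 10.00 kpc

d ≈ 10.0 kpc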